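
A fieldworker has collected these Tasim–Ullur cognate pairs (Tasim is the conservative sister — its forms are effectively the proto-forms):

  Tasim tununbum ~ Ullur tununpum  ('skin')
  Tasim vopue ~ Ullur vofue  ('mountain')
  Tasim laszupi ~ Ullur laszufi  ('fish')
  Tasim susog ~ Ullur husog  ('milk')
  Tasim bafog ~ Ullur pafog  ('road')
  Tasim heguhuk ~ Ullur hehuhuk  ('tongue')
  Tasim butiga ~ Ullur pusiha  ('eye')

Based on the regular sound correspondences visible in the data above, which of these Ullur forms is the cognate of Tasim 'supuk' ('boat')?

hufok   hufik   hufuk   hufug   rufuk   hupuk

hufuk

susog ~ husog — Tasim s corresponds to Ullur h word-initially before a back vowel.
vopue ~ vofue — Tasim p corresponds to Ullur f between vowels (before a back vowel).
Applying these to Tasim 'supuk':
  supuk → hupuk   (s→h word-initially before a back vowel)
  hupuk → hufuk   (p→f between vowels (before a back vowel))
So the Ullur cognate is 'hufuk'.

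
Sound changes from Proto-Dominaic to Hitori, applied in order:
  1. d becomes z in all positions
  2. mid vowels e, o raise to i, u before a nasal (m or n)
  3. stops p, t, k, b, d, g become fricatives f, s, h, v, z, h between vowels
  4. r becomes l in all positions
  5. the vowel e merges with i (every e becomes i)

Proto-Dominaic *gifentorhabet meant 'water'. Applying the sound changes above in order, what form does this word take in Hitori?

Hitori: *gifentorhabet > gifintorhabet > gifintorhavet > gifintolhavet > gifintolhavit  (by pre-nasal raising, intervocalic lenition, unconditioned shift, vowel merger)

gifintolhavit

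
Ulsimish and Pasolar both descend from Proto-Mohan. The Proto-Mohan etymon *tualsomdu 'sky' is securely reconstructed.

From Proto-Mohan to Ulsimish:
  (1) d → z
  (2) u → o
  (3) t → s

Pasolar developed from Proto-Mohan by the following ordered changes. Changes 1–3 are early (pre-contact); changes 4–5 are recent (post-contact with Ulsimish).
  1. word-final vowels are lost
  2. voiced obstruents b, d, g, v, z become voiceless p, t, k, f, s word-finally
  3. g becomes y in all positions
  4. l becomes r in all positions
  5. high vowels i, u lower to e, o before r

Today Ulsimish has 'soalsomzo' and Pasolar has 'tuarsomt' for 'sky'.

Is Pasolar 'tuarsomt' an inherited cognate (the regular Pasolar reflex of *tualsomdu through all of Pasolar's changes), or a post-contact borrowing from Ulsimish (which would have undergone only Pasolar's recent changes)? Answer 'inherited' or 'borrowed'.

If inherited, *tualsomdu would pass through all of Pasolar's changes:
Pasolar: start from *tualsomdu.
  rule 1 (apocope): tualsomdu → tualsomd
  rule 2 (final devoicing): tualsomd → tualsomt
  rule 3: no change — tualsomt
  rule 4 (unconditioned shift): tualsomt → tuarsomt
  rule 5: no change — tuarsomt
  ⇒ Pasolar tuarsomt
If borrowed from Ulsimish 'soalsomzo' after the early changes, it would undergo only the recent ones:
  rule 4 (unconditioned shift): soalsomzo → soarsomzo
  rule 5 (pre-rhotic lowering): no change (soarsomzo)
  ⇒ as a loan: soarsomzo
Pasolar 'tuarsomt' matches the inherited outcome exactly, so it is an inherited cognate, not a loan.

inherited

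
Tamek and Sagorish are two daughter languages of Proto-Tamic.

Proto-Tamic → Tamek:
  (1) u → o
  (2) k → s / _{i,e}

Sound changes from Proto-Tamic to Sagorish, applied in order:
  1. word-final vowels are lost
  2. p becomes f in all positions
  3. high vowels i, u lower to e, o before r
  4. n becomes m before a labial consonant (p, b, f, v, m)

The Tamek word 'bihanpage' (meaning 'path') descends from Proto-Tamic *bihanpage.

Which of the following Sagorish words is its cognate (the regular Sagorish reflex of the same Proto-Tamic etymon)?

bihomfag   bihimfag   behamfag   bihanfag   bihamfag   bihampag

Sagorish: *bihanpage > bihanpag > bihanfag > bihamfag  (by apocope, unconditioned shift, nasal place assimilation)
Among the options, 'bihamfag' alone shows every Sagorish change applied in order.

bihamfag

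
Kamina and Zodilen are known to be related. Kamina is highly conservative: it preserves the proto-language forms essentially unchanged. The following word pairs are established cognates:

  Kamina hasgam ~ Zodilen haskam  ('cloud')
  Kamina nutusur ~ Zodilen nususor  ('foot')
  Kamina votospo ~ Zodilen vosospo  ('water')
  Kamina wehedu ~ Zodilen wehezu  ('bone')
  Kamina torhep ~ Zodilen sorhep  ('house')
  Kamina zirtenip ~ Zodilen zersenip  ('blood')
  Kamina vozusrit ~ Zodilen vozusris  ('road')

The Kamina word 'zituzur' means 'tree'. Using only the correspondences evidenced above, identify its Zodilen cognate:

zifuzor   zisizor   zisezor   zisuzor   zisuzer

nutusur ~ nususor — Kamina t corresponds to Zodilen s between vowels (before a back vowel).
nutusur ~ nususor — Kamina u corresponds to Zodilen o after a consonant, before r.
Applying these to Kamina 'zituzur':
  zituzur → zisuzur   (t→s between vowels (before a back vowel))
  zisuzur → zisuzor   (u→o after a consonant, before r)
So the Zodilen cognate is 'zisuzor'.

zisuzor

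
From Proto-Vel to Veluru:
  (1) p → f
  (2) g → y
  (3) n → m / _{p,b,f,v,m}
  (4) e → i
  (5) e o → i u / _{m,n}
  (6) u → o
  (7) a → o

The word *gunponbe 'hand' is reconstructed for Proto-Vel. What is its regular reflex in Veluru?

Veluru: start from *gunponbe.
  rule 1 (unconditioned shift): gunponbe → gunfonbe
  rule 2 (unconditioned shift): gunfonbe → yunfonbe
  rule 3 (nasal place assimilation): yunfonbe → yumfombe
  rule 4 (vowel merger): yumfombe → yumfombi
  rule 5 (pre-nasal raising): yumfombi → yumfumbi
  rule 6 (vowel merger): yumfumbi → yomfombi
  rule 7: no change — yomfombi
  ⇒ Veluru yomfombi

yomfombi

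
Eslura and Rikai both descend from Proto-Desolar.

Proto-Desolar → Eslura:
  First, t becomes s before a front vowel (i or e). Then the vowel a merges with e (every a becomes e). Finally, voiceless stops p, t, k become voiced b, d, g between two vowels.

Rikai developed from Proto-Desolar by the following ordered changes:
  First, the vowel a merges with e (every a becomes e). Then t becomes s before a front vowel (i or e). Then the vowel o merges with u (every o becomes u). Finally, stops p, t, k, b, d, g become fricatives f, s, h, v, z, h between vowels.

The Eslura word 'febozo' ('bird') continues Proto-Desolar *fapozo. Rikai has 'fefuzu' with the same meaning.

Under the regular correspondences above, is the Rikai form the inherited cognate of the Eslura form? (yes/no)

yes

Derive the expected Rikai reflex of *fapozo:
Rikai: start from *fapozo.
  rule 1 (vowel merger): fapozo → fepozo
  rule 2: no change — fepozo
  rule 3 (vowel merger): fepozo → fepuzu
  rule 4 (intervocalic lenition): fepuzu → fefuzu
  ⇒ Rikai fefuzu
Rikai 'fefuzu' matches the regular reflex exactly, so the pair is cognate.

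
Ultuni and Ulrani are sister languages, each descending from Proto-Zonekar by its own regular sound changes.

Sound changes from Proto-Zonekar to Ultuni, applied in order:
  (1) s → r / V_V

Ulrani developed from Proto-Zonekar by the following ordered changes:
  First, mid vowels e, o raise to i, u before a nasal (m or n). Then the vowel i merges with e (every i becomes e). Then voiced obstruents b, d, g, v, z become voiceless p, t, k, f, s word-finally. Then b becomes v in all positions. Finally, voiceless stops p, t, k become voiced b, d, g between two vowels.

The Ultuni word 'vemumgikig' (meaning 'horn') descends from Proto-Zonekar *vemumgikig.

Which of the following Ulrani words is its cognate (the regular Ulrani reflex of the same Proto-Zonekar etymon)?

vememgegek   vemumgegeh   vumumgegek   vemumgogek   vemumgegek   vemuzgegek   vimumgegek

Ulrani: *vemumgikig
  vemumgikig → vimumgikig   [pre-nasal raising]
  vimumgikig → vemumgekeg   [vowel merger]
  vemumgekeg → vemumgekek   [final devoicing]
  vemumgekek (rule 4 does not apply)
  vemumgekek → vemumgegek   [intervocalic voicing]
  giving Ulrani vemumgegek.
Only 'vemumgegek' matches the regular Ulrani development of *vemumgikig.

vemumgegek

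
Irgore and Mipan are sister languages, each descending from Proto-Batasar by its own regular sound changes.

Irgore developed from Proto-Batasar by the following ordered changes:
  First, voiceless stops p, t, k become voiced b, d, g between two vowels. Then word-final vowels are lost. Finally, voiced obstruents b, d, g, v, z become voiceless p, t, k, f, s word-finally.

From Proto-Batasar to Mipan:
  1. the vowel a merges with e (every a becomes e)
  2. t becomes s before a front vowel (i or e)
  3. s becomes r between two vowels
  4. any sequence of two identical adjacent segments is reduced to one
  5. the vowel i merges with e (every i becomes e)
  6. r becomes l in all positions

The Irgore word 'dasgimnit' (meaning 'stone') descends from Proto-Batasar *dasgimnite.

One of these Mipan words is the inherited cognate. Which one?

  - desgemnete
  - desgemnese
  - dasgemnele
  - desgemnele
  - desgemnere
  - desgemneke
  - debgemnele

desgemnele

Mipan: start from *dasgimnite.
  rule 1 (vowel merger): dasgimnite → desgimnite
  rule 2 (palatalisation): desgimnite → desgimnise
  rule 3 (rhotacism): desgimnise → desgimnire
  rule 4: no change — desgimnire
  rule 5 (vowel merger): desgimnire → desgemnere
  rule 6 (unconditioned shift): desgemnere → desgemnele
  ⇒ Mipan desgemnele
The other candidates each miss or misapply at least one Mipan change.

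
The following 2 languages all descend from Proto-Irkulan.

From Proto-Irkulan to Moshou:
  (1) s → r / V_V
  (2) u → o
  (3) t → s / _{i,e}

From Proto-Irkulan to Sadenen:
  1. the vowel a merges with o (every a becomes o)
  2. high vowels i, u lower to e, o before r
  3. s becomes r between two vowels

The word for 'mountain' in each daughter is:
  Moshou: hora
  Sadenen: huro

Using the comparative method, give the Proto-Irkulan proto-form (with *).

*husa

Position 3: Moshou has r, Sadenen has r. Taking the neighbouring segments as reconstructed: Moshou r could go back to *s or *r; Sadenen r can only go back to *s — the one source consistent with every daughter is *s.
Position 2: Moshou has o, Sadenen has u. Sadenen preserves u here (none of its changes turn any other segment into u), so the proto-segment is *u.
Verify the candidate proto-form against each daughter:
Moshou: start from *husa.
  rule 1 (rhotacism): husa → hura
  rule 2 (vowel merger): hura → hora
  rule 3: no change — hora
  ⇒ Moshou hora
Sadenen: start from *husa.
  rule 1 (vowel merger): husa → huso
  rule 2: no change — huso
  rule 3 (rhotacism): huso → huro
  ⇒ Sadenen huro
No other proto-form is consistent with every reflex, so the reconstruction is *husa.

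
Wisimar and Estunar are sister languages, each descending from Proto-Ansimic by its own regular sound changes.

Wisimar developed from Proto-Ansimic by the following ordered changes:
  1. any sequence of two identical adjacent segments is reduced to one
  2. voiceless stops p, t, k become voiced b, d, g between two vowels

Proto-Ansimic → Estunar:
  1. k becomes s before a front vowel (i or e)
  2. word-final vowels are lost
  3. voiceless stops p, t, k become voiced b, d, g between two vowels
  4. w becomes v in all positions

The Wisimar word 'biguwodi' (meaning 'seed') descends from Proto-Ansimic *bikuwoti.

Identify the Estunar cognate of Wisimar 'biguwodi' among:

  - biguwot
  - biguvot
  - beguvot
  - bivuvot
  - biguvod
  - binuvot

biguvot

Estunar: *bikuwoti > bikuwot > biguwot > biguvot  (by apocope, intervocalic voicing, unconditioned shift)
The other candidates each miss or misapply at least one Estunar change.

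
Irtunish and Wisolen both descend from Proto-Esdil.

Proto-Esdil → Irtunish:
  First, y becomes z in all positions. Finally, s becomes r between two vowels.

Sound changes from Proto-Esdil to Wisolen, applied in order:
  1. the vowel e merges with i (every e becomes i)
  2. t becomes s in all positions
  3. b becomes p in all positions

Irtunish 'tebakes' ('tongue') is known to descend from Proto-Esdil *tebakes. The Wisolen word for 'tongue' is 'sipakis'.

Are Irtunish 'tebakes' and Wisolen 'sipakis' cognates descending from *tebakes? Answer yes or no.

yes

Derive the expected Wisolen reflex of *tebakes:
Wisolen: *tebakes > tibakis > sibakis > sipakis  (by vowel merger, unconditioned shift, unconditioned shift)
Wisolen 'sipakis' matches the regular reflex exactly, so the pair is cognate.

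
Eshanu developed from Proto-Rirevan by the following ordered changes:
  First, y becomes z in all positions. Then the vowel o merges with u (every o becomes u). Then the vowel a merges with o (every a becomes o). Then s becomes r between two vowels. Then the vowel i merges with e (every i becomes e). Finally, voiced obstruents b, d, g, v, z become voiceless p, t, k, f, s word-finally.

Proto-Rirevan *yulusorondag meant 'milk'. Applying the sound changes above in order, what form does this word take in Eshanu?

Eshanu: *yulusorondag
  yulusorondag → zulusorondag   [unconditioned shift]
  zulusorondag → zulusurundag   [vowel merger]
  zulusurundag → zulusurundog   [vowel merger]
  zulusurundog → zulururundog   [rhotacism]
  zulururundog (rule 5 does not apply)
  zulururundog → zulururundok   [final devoicing]
  giving Eshanu zulururundok.

zulururundok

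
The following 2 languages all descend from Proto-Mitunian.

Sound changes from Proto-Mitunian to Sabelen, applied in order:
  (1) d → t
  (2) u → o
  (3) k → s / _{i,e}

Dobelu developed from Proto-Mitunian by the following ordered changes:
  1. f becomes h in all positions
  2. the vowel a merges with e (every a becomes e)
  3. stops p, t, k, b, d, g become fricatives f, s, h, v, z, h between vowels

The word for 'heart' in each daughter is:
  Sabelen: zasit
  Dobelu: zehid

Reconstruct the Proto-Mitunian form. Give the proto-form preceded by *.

*zakid

Position 3: Sabelen has s, Dobelu has h. Taking the neighbouring segments as reconstructed: Sabelen s could go back to *k or *s; Dobelu h could go back to *k or *g or *f or *h — the one source consistent with every daughter is *k.
Position 5: Sabelen has t, Dobelu has d. Dobelu preserves d here (none of its changes turn any other segment into d), so the proto-segment is *d.
Continuing position by position gives *zakid; check it forward:
Sabelen: *zakid > zakit > zasit  (by unconditioned shift, palatalisation)
Dobelu: *zakid
  zakid (rule 1 does not apply)
  zakid → zekid   [vowel merger]
  zekid → zehid   [intervocalic lenition]
  giving Dobelu zehid.
*zakid is the unique common source.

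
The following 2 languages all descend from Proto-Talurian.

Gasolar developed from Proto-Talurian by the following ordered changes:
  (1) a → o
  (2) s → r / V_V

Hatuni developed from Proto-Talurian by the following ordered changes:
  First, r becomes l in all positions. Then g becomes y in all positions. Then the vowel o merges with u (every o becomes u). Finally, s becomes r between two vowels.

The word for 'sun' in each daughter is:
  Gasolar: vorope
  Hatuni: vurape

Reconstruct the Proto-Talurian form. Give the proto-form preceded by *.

*vosape

Position 2: Gasolar has o, Hatuni has u. Taking the neighbouring segments as reconstructed: Gasolar o could go back to *a or *o; Hatuni u could go back to *o or *u — the one source consistent with every daughter is *o.
Position 4: Gasolar has o, Hatuni has a. Hatuni preserves a here (none of its changes turn any other segment into a), so the proto-segment is *a.
The remaining positions agree across the daughters. Check the candidate against every language:
Gasolar: start from *vosape.
  rule 1 (vowel merger): vosape → vosope
  rule 2 (rhotacism): vosope → vorope
  ⇒ Gasolar vorope
Hatuni: *vosape
  vosape (rule 1 does not apply)
  vosape (rule 2 does not apply)
  vosape → vusape   [vowel merger]
  vusape → vurape   [rhotacism]
  giving Hatuni vurape.
No other proto-form is consistent with every reflex, so the reconstruction is *vosape.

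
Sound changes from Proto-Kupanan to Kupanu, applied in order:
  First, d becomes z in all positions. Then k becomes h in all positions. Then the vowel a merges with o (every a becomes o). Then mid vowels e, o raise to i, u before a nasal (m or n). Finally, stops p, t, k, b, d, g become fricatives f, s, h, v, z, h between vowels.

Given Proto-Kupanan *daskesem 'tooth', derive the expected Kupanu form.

zoshesim

Kupanu: *daskesem
  daskesem → zaskesem   [unconditioned shift]
  zaskesem → zashesem   [unconditioned shift]
  zashesem → zoshesem   [vowel merger]
  zoshesem → zoshesim   [pre-nasal raising]
  zoshesim (rule 5 does not apply)
  giving Kupanu zoshesim.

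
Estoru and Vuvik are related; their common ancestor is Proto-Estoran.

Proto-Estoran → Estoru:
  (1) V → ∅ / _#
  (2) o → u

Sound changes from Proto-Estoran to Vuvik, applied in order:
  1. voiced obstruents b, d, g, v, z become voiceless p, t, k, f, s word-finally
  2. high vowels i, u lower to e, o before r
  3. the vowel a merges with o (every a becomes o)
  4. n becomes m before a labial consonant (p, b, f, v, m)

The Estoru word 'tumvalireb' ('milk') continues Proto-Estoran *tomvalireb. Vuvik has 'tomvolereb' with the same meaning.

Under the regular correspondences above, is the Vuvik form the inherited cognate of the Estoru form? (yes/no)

Derive the expected Vuvik reflex of *tomvalireb:
Vuvik: start from *tomvalireb.
  rule 1 (final devoicing): tomvalireb → tomvalirep
  rule 2 (pre-rhotic lowering): tomvalirep → tomvalerep
  rule 3 (vowel merger): tomvalerep → tomvolerep
  rule 4: no change — tomvolerep
  ⇒ Vuvik tomvolerep
The regular Vuvik reflex would be 'tomvolerep', but the attested form is 'tomvolereb'. The correspondence is irregular, so they are not cognates (the Vuvik form has a different source).

no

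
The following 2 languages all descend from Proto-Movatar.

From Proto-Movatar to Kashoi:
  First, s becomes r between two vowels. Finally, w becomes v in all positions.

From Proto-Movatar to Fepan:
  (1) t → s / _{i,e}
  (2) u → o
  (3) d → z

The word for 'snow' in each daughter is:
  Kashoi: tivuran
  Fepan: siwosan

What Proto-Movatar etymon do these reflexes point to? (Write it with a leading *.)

Position 4: Kashoi has u, Fepan has o. Kashoi preserves u here (none of its changes turn any other segment into u), so the proto-segment is *u.
Position 5: Kashoi has r, Fepan has s. Taking the neighbouring segments as reconstructed: Kashoi r could go back to *s or *r; Fepan s can only go back to *s — the one source consistent with every daughter is *s.
Position 1: Kashoi has t, Fepan has s. Kashoi preserves t here (none of its changes turn any other segment into t), so the proto-segment is *t.
Continuing position by position gives *tiwusan; check it forward:
Kashoi: start from *tiwusan.
  rule 1 (rhotacism): tiwusan → tiwuran
  rule 2 (unconditioned shift): tiwuran → tivuran
  ⇒ Kashoi tivuran
Fepan: start from *tiwusan.
  rule 1 (palatalisation): tiwusan → siwusan
  rule 2 (vowel merger): siwusan → siwosan
  rule 3: no change — siwosan
  ⇒ Fepan siwosan
Only *tiwusan yields all of Kashoi tivuran, Fepan siwosan.

*tiwusan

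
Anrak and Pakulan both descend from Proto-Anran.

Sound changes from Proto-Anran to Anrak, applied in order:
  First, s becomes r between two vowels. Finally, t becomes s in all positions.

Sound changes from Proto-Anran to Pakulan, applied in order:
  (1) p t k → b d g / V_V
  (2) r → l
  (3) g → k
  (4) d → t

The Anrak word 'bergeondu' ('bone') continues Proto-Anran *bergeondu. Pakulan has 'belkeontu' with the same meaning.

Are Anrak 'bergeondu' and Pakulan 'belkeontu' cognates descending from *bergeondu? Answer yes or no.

yes

Derive the expected Pakulan reflex of *bergeondu:
Pakulan: *bergeondu
  bergeondu (rule 1 does not apply)
  bergeondu → belgeondu   [unconditioned shift]
  belgeondu → belkeondu   [unconditioned shift]
  belkeondu → belkeontu   [unconditioned shift]
  giving Pakulan belkeontu.
Pakulan 'belkeontu' matches the regular reflex exactly, so the pair is cognate.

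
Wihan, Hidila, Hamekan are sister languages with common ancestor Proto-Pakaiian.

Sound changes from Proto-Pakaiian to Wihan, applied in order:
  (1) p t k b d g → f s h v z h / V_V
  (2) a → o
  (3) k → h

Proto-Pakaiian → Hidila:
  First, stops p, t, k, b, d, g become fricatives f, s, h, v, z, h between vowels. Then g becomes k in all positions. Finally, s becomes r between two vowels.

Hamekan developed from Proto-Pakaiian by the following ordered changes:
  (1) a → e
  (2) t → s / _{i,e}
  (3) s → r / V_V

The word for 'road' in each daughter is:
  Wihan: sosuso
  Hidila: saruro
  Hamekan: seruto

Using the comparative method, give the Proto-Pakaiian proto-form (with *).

Position 2: Wihan has o, Hidila has a, Hamekan has e. Hidila preserves a here (none of its changes turn any other segment into a), so the proto-segment is *a.
Position 3: Wihan has s, Hidila has r, Hamekan has r. Taking the neighbouring segments as reconstructed: Wihan s could go back to *t or *s; Hidila r could go back to *t or *s or *r; Hamekan r could go back to *s or *r — the one source consistent with every daughter is *s.
Position 5: Wihan has s, Hidila has r, Hamekan has t. Hamekan preserves t here (none of its changes turn any other segment into t), so the proto-segment is *t.
The remaining positions agree across the daughters. Check the candidate against every language:
Wihan: *sasuto
  sasuto → sasuso   [intervocalic lenition]
  sasuso → sosuso   [vowel merger]
  sosuso (rule 3 does not apply)
  giving Wihan sosuso.
Hidila: *sasuto > sasuso > saruro  (by intervocalic lenition, rhotacism)
Hamekan: *sasuto
  sasuto → sesuto   [vowel merger]
  sesuto (rule 2 does not apply)
  sesuto → seruto   [rhotacism]
  giving Hamekan seruto.
*sasuto is the unique common source.

*sasuto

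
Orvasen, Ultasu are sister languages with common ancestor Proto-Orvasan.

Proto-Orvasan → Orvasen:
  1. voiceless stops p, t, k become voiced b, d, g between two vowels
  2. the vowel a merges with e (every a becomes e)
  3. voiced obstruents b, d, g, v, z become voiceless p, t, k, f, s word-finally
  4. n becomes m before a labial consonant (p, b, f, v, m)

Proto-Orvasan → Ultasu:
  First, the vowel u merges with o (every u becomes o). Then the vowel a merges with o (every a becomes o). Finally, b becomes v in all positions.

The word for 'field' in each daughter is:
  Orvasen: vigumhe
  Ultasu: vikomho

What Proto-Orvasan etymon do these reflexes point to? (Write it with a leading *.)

Position 4: Orvasen has u, Ultasu has o. Orvasen preserves u here (none of its changes turn any other segment into u), so the proto-segment is *u.
Position 7: Orvasen has e, Ultasu has o. Taking the neighbouring segments as reconstructed: Orvasen e could go back to *a or *e; Ultasu o could go back to *a or *o or *u — the one source consistent with every daughter is *a.
Position 3: Orvasen has g, Ultasu has k. Ultasu preserves k here (none of its changes turn any other segment into k), so the proto-segment is *k.
Verify the candidate proto-form against each daughter:
Orvasen: *vikumha > vigumha > vigumhe  (by intervocalic voicing, vowel merger)
Ultasu: *vikumha
  vikumha → vikomha   [vowel merger]
  vikomha → vikomho   [vowel merger]
  vikomho (rule 3 does not apply)
  giving Ultasu vikomho.
No other proto-form is consistent with every reflex, so the reconstruction is *vikumha.

*vikumha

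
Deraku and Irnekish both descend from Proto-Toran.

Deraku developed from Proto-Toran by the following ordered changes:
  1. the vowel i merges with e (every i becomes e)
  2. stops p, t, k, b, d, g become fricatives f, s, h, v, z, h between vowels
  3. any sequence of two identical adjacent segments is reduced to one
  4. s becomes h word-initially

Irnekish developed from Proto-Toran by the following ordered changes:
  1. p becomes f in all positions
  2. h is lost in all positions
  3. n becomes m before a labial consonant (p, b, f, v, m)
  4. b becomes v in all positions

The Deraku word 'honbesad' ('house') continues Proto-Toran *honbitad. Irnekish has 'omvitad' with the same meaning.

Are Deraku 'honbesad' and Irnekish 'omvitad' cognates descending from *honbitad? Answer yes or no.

Derive the expected Irnekish reflex of *honbitad:
Irnekish: start from *honbitad.
  rule 1: no change — honbitad
  rule 2 (h-loss): honbitad → onbitad
  rule 3 (nasal place assimilation): onbitad → ombitad
  rule 4 (unconditioned shift): ombitad → omvitad
  ⇒ Irnekish omvitad
Irnekish 'omvitad' matches the regular reflex exactly, so the pair is cognate.

yes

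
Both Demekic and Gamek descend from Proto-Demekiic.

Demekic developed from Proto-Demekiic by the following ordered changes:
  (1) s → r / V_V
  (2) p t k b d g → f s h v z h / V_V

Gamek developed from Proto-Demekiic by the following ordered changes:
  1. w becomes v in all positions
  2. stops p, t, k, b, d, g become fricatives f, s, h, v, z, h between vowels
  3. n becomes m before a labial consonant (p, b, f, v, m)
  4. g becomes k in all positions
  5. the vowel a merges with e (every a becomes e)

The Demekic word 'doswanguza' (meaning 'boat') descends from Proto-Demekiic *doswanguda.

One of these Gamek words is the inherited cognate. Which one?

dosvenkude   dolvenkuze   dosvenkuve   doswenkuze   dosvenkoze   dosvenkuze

dosvenkuze

Gamek: *doswanguda > dosvanguda > dosvanguza > dosvankuza > dosvenkuze  (by unconditioned shift, intervocalic lenition, unconditioned shift, vowel merger)
Among the options, 'dosvenkuze' alone shows every Gamek change applied in order.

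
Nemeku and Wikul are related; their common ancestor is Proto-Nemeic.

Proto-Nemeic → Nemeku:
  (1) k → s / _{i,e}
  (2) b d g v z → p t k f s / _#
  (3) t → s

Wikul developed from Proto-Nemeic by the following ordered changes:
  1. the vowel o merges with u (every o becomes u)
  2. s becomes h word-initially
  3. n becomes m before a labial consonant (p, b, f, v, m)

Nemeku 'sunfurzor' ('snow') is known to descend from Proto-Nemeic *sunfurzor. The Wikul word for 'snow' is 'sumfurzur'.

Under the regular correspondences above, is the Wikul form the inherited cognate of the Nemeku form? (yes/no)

Derive the expected Wikul reflex of *sunfurzor:
Wikul: start from *sunfurzor.
  rule 1 (vowel merger): sunfurzor → sunfurzur
  rule 2 (debuccalisation): sunfurzur → hunfurzur
  rule 3 (nasal place assimilation): hunfurzur → humfurzur
  ⇒ Wikul humfurzur
The regular Wikul reflex would be 'humfurzur', but the attested form is 'sumfurzur'. The correspondence is irregular, so they are not cognates (the Wikul form has a different source).

no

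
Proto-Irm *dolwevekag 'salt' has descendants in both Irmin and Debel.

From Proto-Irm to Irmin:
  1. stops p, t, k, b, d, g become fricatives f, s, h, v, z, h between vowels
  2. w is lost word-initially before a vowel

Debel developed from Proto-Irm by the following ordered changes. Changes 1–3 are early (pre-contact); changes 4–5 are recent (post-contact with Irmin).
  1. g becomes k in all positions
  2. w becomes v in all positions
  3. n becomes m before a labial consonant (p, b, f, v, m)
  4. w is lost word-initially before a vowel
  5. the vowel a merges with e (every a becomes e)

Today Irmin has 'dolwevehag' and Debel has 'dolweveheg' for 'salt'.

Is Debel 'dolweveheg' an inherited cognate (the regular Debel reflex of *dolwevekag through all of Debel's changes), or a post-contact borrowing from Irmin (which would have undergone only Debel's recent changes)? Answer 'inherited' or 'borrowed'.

If inherited, *dolwevekag would pass through all of Debel's changes:
Debel: start from *dolwevekag.
  rule 1 (unconditioned shift): dolwevekag → dolwevekak
  rule 2 (unconditioned shift): dolwevekak → dolvevekak
  rule 3: no change — dolvevekak
  rule 4: no change — dolvevekak
  rule 5 (vowel merger): dolvevekak → dolvevekek
  ⇒ Debel dolvevekek
If borrowed from Irmin 'dolwevehag' after the early changes, it would undergo only the recent ones:
  rule 4 (glide loss): no change (dolwevehag)
  rule 5 (vowel merger): dolwevehag → dolweveheg
  ⇒ as a loan: dolweveheg
Debel 'dolweveheg' matches the loan outcome 'dolweveheg', not the inherited 'dolvevekek' — it skipped the early Debel changes, so it was borrowed from Irmin.

borrowed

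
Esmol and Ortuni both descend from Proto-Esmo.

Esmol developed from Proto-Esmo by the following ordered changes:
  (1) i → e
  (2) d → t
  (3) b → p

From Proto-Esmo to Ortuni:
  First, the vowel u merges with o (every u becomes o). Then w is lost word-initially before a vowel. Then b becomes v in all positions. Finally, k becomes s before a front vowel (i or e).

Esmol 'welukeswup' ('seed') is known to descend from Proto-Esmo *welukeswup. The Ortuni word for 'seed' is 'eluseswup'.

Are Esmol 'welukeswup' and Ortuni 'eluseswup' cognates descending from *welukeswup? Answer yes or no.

Derive the expected Ortuni reflex of *welukeswup:
Ortuni: *welukeswup
  welukeswup → welokeswop   [vowel merger]
  welokeswop → elokeswop   [glide loss]
  elokeswop (rule 3 does not apply)
  elokeswop → eloseswop   [palatalisation]
  giving Ortuni eloseswop.
The regular Ortuni reflex would be 'eloseswop', but the attested form is 'eluseswup'. The correspondence is irregular, so they are not cognates (the Ortuni form has a different source).

no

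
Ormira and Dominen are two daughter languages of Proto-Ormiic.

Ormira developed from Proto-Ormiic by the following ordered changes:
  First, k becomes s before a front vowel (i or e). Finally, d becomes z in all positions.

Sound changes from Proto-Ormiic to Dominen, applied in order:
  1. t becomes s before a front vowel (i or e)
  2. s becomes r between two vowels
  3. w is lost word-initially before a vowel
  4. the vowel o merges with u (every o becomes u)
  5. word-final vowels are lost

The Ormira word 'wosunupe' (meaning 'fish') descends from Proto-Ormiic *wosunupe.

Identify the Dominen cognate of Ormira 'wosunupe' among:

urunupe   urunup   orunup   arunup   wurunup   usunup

urunup

Dominen: start from *wosunupe.
  rule 1: no change — wosunupe
  rule 2 (rhotacism): wosunupe → worunupe
  rule 3 (glide loss): worunupe → orunupe
  rule 4 (vowel merger): orunupe → urunupe
  rule 5 (apocope): urunupe → urunup
  ⇒ Dominen urunup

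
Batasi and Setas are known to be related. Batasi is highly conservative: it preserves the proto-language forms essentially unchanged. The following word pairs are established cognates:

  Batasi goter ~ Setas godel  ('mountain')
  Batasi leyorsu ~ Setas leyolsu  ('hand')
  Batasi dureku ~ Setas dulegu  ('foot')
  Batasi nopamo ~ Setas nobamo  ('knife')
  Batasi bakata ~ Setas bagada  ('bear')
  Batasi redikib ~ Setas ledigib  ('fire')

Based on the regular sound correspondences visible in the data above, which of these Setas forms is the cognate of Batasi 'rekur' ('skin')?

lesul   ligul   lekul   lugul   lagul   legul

legul

redikib ~ ledigib — Batasi r corresponds to Setas l word-initially before a front vowel.
dureku ~ dulegu — Batasi k corresponds to Setas g between vowels (before a back vowel).
goter ~ godel — Batasi r corresponds to Setas l word-finally.
Applying these to Batasi 'rekur':
  rekur → lekur   (r→l word-initially before a front vowel)
  lekur → legur   (k→g between vowels (before a back vowel))
  legur → legul   (r→l word-finally)
So the Setas cognate is 'legul'.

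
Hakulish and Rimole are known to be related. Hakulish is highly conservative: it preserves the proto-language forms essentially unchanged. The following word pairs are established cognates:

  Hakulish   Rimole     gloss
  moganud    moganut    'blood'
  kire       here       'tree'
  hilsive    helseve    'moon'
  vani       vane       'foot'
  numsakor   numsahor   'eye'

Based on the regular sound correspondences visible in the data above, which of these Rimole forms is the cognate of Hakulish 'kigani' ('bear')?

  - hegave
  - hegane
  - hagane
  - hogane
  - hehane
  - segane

kire ~ here — Hakulish k corresponds to Rimole h word-initially before a front vowel.
hilsive ~ helseve — Hakulish i corresponds to Rimole e after a consonant, before a consonant other than r, m, n, p, b, f, v.
vani ~ vane — Hakulish i corresponds to Rimole e word-finally.
Applying these to Hakulish 'kigani':
  kigani → higani   (k→h word-initially before a front vowel)
  higani → hegani   (i→e after a consonant, before a consonant other than r, m, n, p, b, f, v)
  hegani → hegane   (i→e word-finally)
So the Rimole cognate is 'hegane'.

hegane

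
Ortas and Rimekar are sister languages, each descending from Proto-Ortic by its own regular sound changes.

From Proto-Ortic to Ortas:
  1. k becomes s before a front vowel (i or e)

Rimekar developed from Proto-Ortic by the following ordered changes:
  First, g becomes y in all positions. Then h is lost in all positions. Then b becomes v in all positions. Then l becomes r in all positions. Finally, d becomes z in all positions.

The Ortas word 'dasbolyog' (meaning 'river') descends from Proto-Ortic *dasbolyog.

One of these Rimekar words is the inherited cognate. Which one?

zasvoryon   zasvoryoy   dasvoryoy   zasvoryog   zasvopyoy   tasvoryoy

zasvoryoy

Rimekar: *dasbolyog > dasbolyoy > dasvolyoy > dasvoryoy > zasvoryoy  (by unconditioned shift, unconditioned shift, unconditioned shift, unconditioned shift)
The other candidates each miss or misapply at least one Rimekar change.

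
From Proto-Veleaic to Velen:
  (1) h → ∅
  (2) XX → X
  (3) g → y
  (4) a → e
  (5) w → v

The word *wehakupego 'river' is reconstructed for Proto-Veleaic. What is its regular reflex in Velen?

Velen: *wehakupego
  wehakupego → weakupego   [h-loss]
  weakupego (rule 2 does not apply)
  weakupego → weakupeyo   [unconditioned shift]
  weakupeyo → weekupeyo   [vowel merger]
  weekupeyo → veekupeyo   [unconditioned shift]
  giving Velen veekupeyo.

veekupeyo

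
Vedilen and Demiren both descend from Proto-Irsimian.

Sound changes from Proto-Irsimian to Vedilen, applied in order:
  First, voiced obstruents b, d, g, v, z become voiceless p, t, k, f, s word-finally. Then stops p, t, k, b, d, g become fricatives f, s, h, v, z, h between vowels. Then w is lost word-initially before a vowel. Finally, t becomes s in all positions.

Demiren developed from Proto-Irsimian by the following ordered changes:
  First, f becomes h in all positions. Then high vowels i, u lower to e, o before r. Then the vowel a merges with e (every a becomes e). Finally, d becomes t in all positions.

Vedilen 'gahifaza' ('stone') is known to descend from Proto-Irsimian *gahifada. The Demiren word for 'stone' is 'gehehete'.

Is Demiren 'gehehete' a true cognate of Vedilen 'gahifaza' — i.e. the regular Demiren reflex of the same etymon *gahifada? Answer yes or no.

Derive the expected Demiren reflex of *gahifada:
Demiren: *gahifada > gahihada > gehihede > gehihete  (by unconditioned shift, vowel merger, unconditioned shift)
The regular Demiren reflex would be 'gehihete', but the attested form is 'gehehete'. The correspondence is irregular, so they are not cognates (the Demiren form has a different source).

no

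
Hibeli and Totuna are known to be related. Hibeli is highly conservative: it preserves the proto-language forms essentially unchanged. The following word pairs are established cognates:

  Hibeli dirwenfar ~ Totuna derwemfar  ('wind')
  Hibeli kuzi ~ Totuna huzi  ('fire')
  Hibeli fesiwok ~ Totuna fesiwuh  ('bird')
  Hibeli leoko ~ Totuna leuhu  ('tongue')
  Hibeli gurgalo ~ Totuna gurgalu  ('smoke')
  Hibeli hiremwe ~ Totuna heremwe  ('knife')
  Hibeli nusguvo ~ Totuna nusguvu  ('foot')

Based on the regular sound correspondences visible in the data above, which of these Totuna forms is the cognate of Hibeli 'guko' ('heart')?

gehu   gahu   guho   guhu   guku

guhu

leoko ~ leuhu — Hibeli k corresponds to Totuna h between vowels (before a back vowel).
leoko ~ leuhu, gurgalo ~ gurgalu — Hibeli o corresponds to Totuna u word-finally.
Applying these to Hibeli 'guko':
  guko → guho   (k→h between vowels (before a back vowel))
  guho → guhu   (o→u word-finally)
So the Totuna cognate is 'guhu'.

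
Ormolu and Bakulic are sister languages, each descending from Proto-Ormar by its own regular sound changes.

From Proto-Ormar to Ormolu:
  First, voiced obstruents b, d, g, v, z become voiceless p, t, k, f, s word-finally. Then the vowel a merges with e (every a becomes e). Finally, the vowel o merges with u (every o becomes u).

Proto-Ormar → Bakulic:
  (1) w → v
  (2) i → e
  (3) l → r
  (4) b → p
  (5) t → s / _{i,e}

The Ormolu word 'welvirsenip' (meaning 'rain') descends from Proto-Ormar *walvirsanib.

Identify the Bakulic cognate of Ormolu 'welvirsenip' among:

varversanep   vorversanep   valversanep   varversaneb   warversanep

Bakulic: *walvirsanib
  walvirsanib → valvirsanib   [unconditioned shift]
  valvirsanib → valversaneb   [vowel merger]
  valversaneb → varversaneb   [unconditioned shift]
  varversaneb → varversanep   [unconditioned shift]
  varversanep (rule 5 does not apply)
  giving Bakulic varversanep.
The other candidates each miss or misapply at least one Bakulic change.

varversanep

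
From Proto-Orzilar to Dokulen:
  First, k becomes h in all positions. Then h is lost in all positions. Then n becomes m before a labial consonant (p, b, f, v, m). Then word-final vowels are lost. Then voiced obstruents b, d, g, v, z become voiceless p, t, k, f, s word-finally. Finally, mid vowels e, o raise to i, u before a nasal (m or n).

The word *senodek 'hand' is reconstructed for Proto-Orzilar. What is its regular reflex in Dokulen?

sinot

Dokulen: *senodek
  senodek → senodeh   [unconditioned shift]
  senodeh → senode   [h-loss]
  senode (rule 3 does not apply)
  senode → senod   [apocope]
  senod → senot   [final devoicing]
  senot → sinot   [pre-nasal raising]
  giving Dokulen sinot.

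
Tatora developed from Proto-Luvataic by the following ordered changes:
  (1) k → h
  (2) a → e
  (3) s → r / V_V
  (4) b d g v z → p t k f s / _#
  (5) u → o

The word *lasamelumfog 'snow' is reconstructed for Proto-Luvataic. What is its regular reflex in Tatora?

Tatora: start from *lasamelumfog.
  rule 1: no change — lasamelumfog
  rule 2 (vowel merger): lasamelumfog → lesemelumfog
  rule 3 (rhotacism): lesemelumfog → leremelumfog
  rule 4 (final devoicing): leremelumfog → leremelumfok
  rule 5 (vowel merger): leremelumfok → leremelomfok
  ⇒ Tatora leremelomfok

leremelomfok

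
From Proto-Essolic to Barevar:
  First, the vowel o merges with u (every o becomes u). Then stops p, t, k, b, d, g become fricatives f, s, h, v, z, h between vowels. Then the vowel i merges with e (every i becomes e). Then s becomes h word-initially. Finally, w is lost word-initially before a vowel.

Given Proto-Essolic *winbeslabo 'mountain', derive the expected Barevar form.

Barevar: *winbeslabo
  winbeslabo → winbeslabu   [vowel merger]
  winbeslabu → winbeslavu   [intervocalic lenition]
  winbeslavu → wenbeslavu   [vowel merger]
  wenbeslavu (rule 4 does not apply)
  wenbeslavu → enbeslavu   [glide loss]
  giving Barevar enbeslavu.

enbeslavu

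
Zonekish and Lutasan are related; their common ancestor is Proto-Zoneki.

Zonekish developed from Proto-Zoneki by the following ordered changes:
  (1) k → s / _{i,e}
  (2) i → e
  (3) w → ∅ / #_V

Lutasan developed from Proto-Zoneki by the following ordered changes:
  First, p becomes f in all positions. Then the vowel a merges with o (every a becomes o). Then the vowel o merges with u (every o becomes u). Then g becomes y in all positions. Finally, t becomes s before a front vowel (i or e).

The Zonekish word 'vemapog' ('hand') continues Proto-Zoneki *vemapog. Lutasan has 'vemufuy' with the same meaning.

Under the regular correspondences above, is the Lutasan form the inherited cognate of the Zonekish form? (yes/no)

Derive the expected Lutasan reflex of *vemapog:
Lutasan: *vemapog
  vemapog → vemafog   [unconditioned shift]
  vemafog → vemofog   [vowel merger]
  vemofog → vemufug   [vowel merger]
  vemufug → vemufuy   [unconditioned shift]
  vemufuy (rule 5 does not apply)
  giving Lutasan vemufuy.
Lutasan 'vemufuy' matches the regular reflex exactly, so the pair is cognate.

yes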